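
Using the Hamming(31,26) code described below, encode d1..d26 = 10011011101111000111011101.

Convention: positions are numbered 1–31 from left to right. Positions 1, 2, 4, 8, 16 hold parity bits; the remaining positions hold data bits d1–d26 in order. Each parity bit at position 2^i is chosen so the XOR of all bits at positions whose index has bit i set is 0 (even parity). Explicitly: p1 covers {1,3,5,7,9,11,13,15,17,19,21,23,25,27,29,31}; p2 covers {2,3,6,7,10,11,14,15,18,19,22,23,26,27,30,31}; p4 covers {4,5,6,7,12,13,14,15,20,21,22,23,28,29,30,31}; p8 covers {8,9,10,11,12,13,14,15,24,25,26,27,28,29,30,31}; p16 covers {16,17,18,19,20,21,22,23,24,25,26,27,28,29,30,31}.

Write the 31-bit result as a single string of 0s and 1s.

Place data at non-parity positions: p1 p2 1 p4 0 0 1 p8 1 0 1 1 1 0 1 p16 1 1 1 0 0 0 1 1 1 0 1 1 1 0 1
p1 (pos 1,3,5,7,9,11,13,15,17,19,21,23,25,27,29,31): XOR of data positions = 1⊕0⊕1⊕1⊕1⊕1⊕1⊕1⊕1⊕0⊕1⊕1⊕1⊕1⊕1 = 1
p2 (pos 2,3,6,7,10,11,14,15,18,19,22,23,26,27,30,31): XOR of data positions = 1⊕0⊕1⊕0⊕1⊕0⊕1⊕1⊕1⊕0⊕1⊕0⊕1⊕0⊕1 = 1
p4 (pos 4,5,6,7,12,13,14,15,20,21,22,23,28,29,30,31): XOR of data positions = 0⊕0⊕1⊕1⊕1⊕0⊕1⊕0⊕0⊕0⊕1⊕1⊕1⊕0⊕1 = 0
p8 (pos 8,9,10,11,12,13,14,15,24,25,26,27,28,29,30,31): XOR of data positions = 1⊕0⊕1⊕1⊕1⊕0⊕1⊕1⊕1⊕0⊕1⊕1⊕1⊕0⊕1 = 1
p16 (pos 16,17,18,19,20,21,22,23,24,25,26,27,28,29,30,31): XOR of data positions = 1⊕1⊕1⊕0⊕0⊕0⊕1⊕1⊕1⊕0⊕1⊕1⊕1⊕0⊕1 = 0
Codeword: 1110001110111010111000111011101

1110001110111010111000111011101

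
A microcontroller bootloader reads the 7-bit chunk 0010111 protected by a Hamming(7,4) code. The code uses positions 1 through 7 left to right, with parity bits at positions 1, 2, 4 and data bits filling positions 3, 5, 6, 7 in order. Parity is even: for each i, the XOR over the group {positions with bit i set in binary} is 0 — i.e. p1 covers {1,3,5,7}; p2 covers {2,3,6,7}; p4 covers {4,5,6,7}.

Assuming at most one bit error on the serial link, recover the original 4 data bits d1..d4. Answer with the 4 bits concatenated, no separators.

1110

s1 (pos 1,3,5,7): 0⊕1⊕1⊕1 = 1
s2 (pos 2,3,6,7): 0⊕1⊕1⊕1 = 1
s4 (pos 4,5,6,7): 0⊕1⊕1⊕1 = 1
Syndrome s4…s1 = 111 → error at position 7.
Flip position 7: 0010111 → 0010110
Read data bits from positions 3,5,6,7: 1110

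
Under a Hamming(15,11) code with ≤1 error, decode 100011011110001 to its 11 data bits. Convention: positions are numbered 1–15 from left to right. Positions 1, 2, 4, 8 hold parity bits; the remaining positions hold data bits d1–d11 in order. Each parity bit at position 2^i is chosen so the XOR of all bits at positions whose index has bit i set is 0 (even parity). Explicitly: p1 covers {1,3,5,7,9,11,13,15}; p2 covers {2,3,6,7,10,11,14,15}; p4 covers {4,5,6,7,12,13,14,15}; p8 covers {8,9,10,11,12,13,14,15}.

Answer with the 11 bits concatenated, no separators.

01101110101

s1 (pos 1,3,5,7,9,11,13,15): 1⊕0⊕1⊕0⊕1⊕1⊕0⊕1 = 1
s2 (pos 2,3,6,7,10,11,14,15): 0⊕0⊕1⊕0⊕1⊕1⊕0⊕1 = 0
s4 (pos 4,5,6,7,12,13,14,15): 0⊕1⊕1⊕0⊕0⊕0⊕0⊕1 = 1
s8 (pos 8,9,10,11,12,13,14,15): 1⊕1⊕1⊕1⊕0⊕0⊕0⊕1 = 1
Syndrome s8…s1 = 1101 → error at position 13.
Flip position 13: 100011011110001 → 100011011110101
Read data bits from positions 3,5,6,7,9,10,11,12,13,14,15: 01101110101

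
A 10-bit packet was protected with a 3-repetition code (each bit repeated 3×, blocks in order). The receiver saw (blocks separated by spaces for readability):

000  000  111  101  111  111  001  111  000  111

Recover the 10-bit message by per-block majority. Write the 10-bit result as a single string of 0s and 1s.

0011110101

Block 1 (000): 0 ones → 0
Block 2 (000): 0 ones → 0
Block 3 (111): 3 ones → 1
Block 4 (101): 2 ones → 1
Block 5 (111): 3 ones → 1
Block 6 (111): 3 ones → 1
Block 7 (001): 1 one → 0
Block 8 (111): 3 ones → 1
Block 9 (000): 0 ones → 0
Block 10 (111): 3 ones → 1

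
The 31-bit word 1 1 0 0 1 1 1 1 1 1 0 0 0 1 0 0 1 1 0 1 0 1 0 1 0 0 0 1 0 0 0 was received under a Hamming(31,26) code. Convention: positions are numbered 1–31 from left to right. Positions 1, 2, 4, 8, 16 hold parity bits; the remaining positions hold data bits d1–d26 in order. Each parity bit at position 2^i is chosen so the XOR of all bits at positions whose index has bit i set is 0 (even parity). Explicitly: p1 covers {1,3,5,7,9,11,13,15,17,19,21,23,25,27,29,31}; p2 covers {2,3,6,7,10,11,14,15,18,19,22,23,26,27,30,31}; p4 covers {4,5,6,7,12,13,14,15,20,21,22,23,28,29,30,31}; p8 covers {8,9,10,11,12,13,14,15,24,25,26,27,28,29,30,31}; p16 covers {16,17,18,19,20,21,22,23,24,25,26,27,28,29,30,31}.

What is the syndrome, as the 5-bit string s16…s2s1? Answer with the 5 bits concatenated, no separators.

s1 (pos 1,3,5,7,9,11,13,15,17,19,21,23,25,27,29,31): 1⊕0⊕1⊕1⊕1⊕0⊕0⊕0⊕1⊕0⊕0⊕0⊕0⊕0⊕0⊕0 = 1
s2 (pos 2,3,6,7,10,11,14,15,18,19,22,23,26,27,30,31): 1⊕0⊕1⊕1⊕1⊕0⊕1⊕0⊕1⊕0⊕1⊕0⊕0⊕0⊕0⊕0 = 1
s4 (pos 4,5,6,7,12,13,14,15,20,21,22,23,28,29,30,31): 0⊕1⊕1⊕1⊕0⊕0⊕1⊕0⊕1⊕0⊕1⊕0⊕1⊕0⊕0⊕0 = 1
s8 (pos 8,9,10,11,12,13,14,15,24,25,26,27,28,29,30,31): 1⊕1⊕1⊕0⊕0⊕0⊕1⊕0⊕1⊕0⊕0⊕0⊕1⊕0⊕0⊕0 = 0
s16 (pos 16,17,18,19,20,21,22,23,24,25,26,27,28,29,30,31): 0⊕1⊕1⊕0⊕1⊕0⊕1⊕0⊕1⊕0⊕0⊕0⊕1⊕0⊕0⊕0 = 0
Syndrome s16…s1 = 00111 → error at position 7.

00111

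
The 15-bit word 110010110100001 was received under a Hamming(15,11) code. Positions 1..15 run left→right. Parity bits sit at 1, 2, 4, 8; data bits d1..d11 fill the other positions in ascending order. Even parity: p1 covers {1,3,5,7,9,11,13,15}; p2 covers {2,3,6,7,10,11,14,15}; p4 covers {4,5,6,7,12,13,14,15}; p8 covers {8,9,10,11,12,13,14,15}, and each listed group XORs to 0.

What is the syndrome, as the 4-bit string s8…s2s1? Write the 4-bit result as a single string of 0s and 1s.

1100

s1 (pos 1,3,5,7,9,11,13,15): 1⊕0⊕1⊕1⊕0⊕0⊕0⊕1 = 0
s2 (pos 2,3,6,7,10,11,14,15): 1⊕0⊕0⊕1⊕1⊕0⊕0⊕1 = 0
s4 (pos 4,5,6,7,12,13,14,15): 0⊕1⊕0⊕1⊕0⊕0⊕0⊕1 = 1
s8 (pos 8,9,10,11,12,13,14,15): 1⊕0⊕1⊕0⊕0⊕0⊕0⊕1 = 1
Syndrome s8…s1 = 1100 → error at position 12.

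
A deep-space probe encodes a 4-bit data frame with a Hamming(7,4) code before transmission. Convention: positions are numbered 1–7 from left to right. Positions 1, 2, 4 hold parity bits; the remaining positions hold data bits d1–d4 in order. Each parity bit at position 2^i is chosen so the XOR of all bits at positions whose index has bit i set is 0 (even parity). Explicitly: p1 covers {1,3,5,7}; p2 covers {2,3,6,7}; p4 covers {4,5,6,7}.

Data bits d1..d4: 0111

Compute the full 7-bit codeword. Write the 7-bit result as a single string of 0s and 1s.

Place data at non-parity positions: p1 p2 0 p4 1 1 1
p1 (pos 1,3,5,7): XOR of data positions = 0⊕1⊕1 = 0
p2 (pos 2,3,6,7): XOR of data positions = 0⊕1⊕1 = 0
p4 (pos 4,5,6,7): XOR of data positions = 1⊕1⊕1 = 1
Codeword: 0001111

0001111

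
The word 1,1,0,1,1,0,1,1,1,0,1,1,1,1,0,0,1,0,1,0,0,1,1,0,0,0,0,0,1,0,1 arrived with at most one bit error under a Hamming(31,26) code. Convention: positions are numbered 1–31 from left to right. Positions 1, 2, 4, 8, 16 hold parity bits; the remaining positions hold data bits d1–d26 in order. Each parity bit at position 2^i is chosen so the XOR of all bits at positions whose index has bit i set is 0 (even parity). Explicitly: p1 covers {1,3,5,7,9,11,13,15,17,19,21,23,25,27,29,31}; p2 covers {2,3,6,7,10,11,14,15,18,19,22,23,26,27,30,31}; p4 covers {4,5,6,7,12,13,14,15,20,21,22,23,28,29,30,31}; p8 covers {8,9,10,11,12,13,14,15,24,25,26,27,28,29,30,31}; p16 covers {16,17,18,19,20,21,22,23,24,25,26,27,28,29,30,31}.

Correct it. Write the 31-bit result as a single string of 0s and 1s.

0101101110111100101001100000101

s1 (pos 1,3,5,7,9,11,13,15,17,19,21,23,25,27,29,31): 1⊕0⊕1⊕1⊕1⊕1⊕1⊕0⊕1⊕1⊕0⊕1⊕0⊕0⊕1⊕1 = 1
s2 (pos 2,3,6,7,10,11,14,15,18,19,22,23,26,27,30,31): 1⊕0⊕0⊕1⊕0⊕1⊕1⊕0⊕0⊕1⊕1⊕1⊕0⊕0⊕0⊕1 = 0
s4 (pos 4,5,6,7,12,13,14,15,20,21,22,23,28,29,30,31): 1⊕1⊕0⊕1⊕1⊕1⊕1⊕0⊕0⊕0⊕1⊕1⊕0⊕1⊕0⊕1 = 0
s8 (pos 8,9,10,11,12,13,14,15,24,25,26,27,28,29,30,31): 1⊕1⊕0⊕1⊕1⊕1⊕1⊕0⊕0⊕0⊕0⊕0⊕0⊕1⊕0⊕1 = 0
s16 (pos 16,17,18,19,20,21,22,23,24,25,26,27,28,29,30,31): 0⊕1⊕0⊕1⊕0⊕0⊕1⊕1⊕0⊕0⊕0⊕0⊕0⊕1⊕0⊕1 = 0
Syndrome s16…s1 = 00001 → error at position 1.
Flip position 1: 1101101110111100101001100000101 → 0101101110111100101001100000101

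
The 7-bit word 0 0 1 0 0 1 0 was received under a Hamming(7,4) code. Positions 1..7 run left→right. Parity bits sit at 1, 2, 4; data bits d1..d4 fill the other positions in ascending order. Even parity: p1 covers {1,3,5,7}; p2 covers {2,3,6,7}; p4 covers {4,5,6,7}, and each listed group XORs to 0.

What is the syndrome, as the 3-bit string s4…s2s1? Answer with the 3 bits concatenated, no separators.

s1 (pos 1,3,5,7): 0⊕1⊕0⊕0 = 1
s2 (pos 2,3,6,7): 0⊕1⊕1⊕0 = 0
s4 (pos 4,5,6,7): 0⊕0⊕1⊕0 = 1
Syndrome s4…s1 = 101 → error at position 5.

101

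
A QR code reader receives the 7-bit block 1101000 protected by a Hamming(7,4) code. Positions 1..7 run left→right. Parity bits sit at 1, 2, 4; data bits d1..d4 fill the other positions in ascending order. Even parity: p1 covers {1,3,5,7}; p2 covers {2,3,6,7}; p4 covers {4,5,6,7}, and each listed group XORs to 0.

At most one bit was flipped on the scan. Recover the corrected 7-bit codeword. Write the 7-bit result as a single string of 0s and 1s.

1101001

s1 (pos 1,3,5,7): 1⊕0⊕0⊕0 = 1
s2 (pos 2,3,6,7): 1⊕0⊕0⊕0 = 1
s4 (pos 4,5,6,7): 1⊕0⊕0⊕0 = 1
Syndrome s4…s1 = 111 → error at position 7.
Flip position 7: 1101000 → 1101001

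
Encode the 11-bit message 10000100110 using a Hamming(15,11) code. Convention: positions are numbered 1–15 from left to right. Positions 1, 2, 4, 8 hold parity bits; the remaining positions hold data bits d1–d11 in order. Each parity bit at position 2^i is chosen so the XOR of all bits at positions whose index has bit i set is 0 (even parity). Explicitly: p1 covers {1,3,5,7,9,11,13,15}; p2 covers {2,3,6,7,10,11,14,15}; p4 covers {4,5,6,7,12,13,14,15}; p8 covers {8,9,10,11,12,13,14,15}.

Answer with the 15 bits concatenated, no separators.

011000010100110

Place data at non-parity positions: p1 p2 1 p4 0 0 0 p8 0 1 0 0 1 1 0
p1 (pos 1,3,5,7,9,11,13,15): XOR of data positions = 1⊕0⊕0⊕0⊕0⊕1⊕0 = 0
p2 (pos 2,3,6,7,10,11,14,15): XOR of data positions = 1⊕0⊕0⊕1⊕0⊕1⊕0 = 1
p4 (pos 4,5,6,7,12,13,14,15): XOR of data positions = 0⊕0⊕0⊕0⊕1⊕1⊕0 = 0
p8 (pos 8,9,10,11,12,13,14,15): XOR of data positions = 0⊕1⊕0⊕0⊕1⊕1⊕0 = 1
Codeword: 011000010100110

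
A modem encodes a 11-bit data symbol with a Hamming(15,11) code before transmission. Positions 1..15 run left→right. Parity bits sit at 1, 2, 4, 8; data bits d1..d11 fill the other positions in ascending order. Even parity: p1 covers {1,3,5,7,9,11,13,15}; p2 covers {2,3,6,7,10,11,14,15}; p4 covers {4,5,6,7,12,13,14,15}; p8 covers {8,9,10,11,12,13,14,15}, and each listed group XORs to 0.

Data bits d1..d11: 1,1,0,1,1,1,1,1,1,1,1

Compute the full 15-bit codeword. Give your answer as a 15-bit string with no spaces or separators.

101010111111111

Place data at non-parity positions: p1 p2 1 p4 1 0 1 p8 1 1 1 1 1 1 1
p1 (pos 1,3,5,7,9,11,13,15): XOR of data positions = 1⊕1⊕1⊕1⊕1⊕1⊕1 = 1
p2 (pos 2,3,6,7,10,11,14,15): XOR of data positions = 1⊕0⊕1⊕1⊕1⊕1⊕1 = 0
p4 (pos 4,5,6,7,12,13,14,15): XOR of data positions = 1⊕0⊕1⊕1⊕1⊕1⊕1 = 0
p8 (pos 8,9,10,11,12,13,14,15): XOR of data positions = 1⊕1⊕1⊕1⊕1⊕1⊕1 = 1
Codeword: 101010111111111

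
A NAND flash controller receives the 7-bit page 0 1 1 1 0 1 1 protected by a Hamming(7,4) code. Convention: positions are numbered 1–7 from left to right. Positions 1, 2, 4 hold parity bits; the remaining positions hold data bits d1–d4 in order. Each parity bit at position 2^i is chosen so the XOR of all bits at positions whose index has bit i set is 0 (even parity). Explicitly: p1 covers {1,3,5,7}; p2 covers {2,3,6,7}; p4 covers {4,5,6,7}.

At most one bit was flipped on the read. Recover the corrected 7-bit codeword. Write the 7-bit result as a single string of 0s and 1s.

0110011

s1 (pos 1,3,5,7): 0⊕1⊕0⊕1 = 0
s2 (pos 2,3,6,7): 1⊕1⊕1⊕1 = 0
s4 (pos 4,5,6,7): 1⊕0⊕1⊕1 = 1
Syndrome s4…s1 = 100 → error at position 4.
Flip position 4: 0111011 → 0110011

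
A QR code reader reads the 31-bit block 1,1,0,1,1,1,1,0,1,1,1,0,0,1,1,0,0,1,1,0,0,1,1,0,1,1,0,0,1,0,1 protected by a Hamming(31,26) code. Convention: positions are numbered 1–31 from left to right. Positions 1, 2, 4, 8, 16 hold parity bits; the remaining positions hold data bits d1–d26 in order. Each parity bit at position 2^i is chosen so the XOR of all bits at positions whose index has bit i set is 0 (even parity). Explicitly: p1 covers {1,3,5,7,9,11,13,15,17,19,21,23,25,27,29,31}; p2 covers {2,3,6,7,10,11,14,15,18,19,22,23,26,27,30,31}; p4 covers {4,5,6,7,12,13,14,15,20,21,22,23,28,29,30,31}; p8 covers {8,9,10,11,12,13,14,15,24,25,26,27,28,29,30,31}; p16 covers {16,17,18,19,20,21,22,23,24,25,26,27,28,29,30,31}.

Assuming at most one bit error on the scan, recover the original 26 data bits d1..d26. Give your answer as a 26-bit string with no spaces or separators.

01111100011011001101100101

s1 (pos 1,3,5,7,9,11,13,15,17,19,21,23,25,27,29,31): 1⊕0⊕1⊕1⊕1⊕1⊕0⊕1⊕0⊕1⊕0⊕1⊕1⊕0⊕1⊕1 = 1
s2 (pos 2,3,6,7,10,11,14,15,18,19,22,23,26,27,30,31): 1⊕0⊕1⊕1⊕1⊕1⊕1⊕1⊕1⊕1⊕1⊕1⊕1⊕0⊕0⊕1 = 1
s4 (pos 4,5,6,7,12,13,14,15,20,21,22,23,28,29,30,31): 1⊕1⊕1⊕1⊕0⊕0⊕1⊕1⊕0⊕0⊕1⊕1⊕0⊕1⊕0⊕1 = 0
s8 (pos 8,9,10,11,12,13,14,15,24,25,26,27,28,29,30,31): 0⊕1⊕1⊕1⊕0⊕0⊕1⊕1⊕0⊕1⊕1⊕0⊕0⊕1⊕0⊕1 = 1
s16 (pos 16,17,18,19,20,21,22,23,24,25,26,27,28,29,30,31): 0⊕0⊕1⊕1⊕0⊕0⊕1⊕1⊕0⊕1⊕1⊕0⊕0⊕1⊕0⊕1 = 0
Syndrome s16…s1 = 01011 → error at position 11.
Flip position 11: 1101111011100110011001101100101 → 1101111011000110011001101100101
Read data bits from positions 3,5,6,7,9,10,11,12,13,14,15,17,18,19,20,21,22,23,24,25,26,27,28,29,30,31: 01111100011011001101100101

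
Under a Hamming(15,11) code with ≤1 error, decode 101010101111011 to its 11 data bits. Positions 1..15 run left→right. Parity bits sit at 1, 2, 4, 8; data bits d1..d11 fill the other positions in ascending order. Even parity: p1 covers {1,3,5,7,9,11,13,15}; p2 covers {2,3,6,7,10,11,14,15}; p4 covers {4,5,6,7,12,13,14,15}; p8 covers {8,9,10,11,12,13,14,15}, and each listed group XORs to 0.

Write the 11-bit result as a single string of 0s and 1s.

10011111011

s1 (pos 1,3,5,7,9,11,13,15): 1⊕1⊕1⊕1⊕1⊕1⊕0⊕1 = 1
s2 (pos 2,3,6,7,10,11,14,15): 0⊕1⊕0⊕1⊕1⊕1⊕1⊕1 = 0
s4 (pos 4,5,6,7,12,13,14,15): 0⊕1⊕0⊕1⊕1⊕0⊕1⊕1 = 1
s8 (pos 8,9,10,11,12,13,14,15): 0⊕1⊕1⊕1⊕1⊕0⊕1⊕1 = 0
Syndrome s8…s1 = 0101 → error at position 5.
Flip position 5: 101010101111011 → 101000101111011
Read data bits from positions 3,5,6,7,9,10,11,12,13,14,15: 10011111011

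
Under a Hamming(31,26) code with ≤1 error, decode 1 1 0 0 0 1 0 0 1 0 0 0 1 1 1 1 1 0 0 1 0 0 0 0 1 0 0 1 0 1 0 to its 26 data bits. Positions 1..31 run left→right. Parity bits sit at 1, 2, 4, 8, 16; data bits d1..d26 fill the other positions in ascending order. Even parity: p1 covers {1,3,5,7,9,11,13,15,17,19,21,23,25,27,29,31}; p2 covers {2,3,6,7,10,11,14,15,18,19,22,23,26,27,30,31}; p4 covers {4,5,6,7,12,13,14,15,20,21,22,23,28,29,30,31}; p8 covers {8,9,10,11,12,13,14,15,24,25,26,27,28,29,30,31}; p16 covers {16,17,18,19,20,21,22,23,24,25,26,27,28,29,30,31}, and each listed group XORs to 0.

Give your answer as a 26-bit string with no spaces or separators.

00101000101100100001001010

s1 (pos 1,3,5,7,9,11,13,15,17,19,21,23,25,27,29,31): 1⊕0⊕0⊕0⊕1⊕0⊕1⊕1⊕1⊕0⊕0⊕0⊕1⊕0⊕0⊕0 = 0
s2 (pos 2,3,6,7,10,11,14,15,18,19,22,23,26,27,30,31): 1⊕0⊕1⊕0⊕0⊕0⊕1⊕1⊕0⊕0⊕0⊕0⊕0⊕0⊕1⊕0 = 1
s4 (pos 4,5,6,7,12,13,14,15,20,21,22,23,28,29,30,31): 0⊕0⊕1⊕0⊕0⊕1⊕1⊕1⊕1⊕0⊕0⊕0⊕1⊕0⊕1⊕0 = 1
s8 (pos 8,9,10,11,12,13,14,15,24,25,26,27,28,29,30,31): 0⊕1⊕0⊕0⊕0⊕1⊕1⊕1⊕0⊕1⊕0⊕0⊕1⊕0⊕1⊕0 = 1
s16 (pos 16,17,18,19,20,21,22,23,24,25,26,27,28,29,30,31): 1⊕1⊕0⊕0⊕1⊕0⊕0⊕0⊕0⊕1⊕0⊕0⊕1⊕0⊕1⊕0 = 0
Syndrome s16…s1 = 01110 → error at position 14.
Flip position 14: 1100010010001111100100001001010 → 1100010010001011100100001001010
Read data bits from positions 3,5,6,7,9,10,11,12,13,14,15,17,18,19,20,21,22,23,24,25,26,27,28,29,30,31: 00101000101100100001001010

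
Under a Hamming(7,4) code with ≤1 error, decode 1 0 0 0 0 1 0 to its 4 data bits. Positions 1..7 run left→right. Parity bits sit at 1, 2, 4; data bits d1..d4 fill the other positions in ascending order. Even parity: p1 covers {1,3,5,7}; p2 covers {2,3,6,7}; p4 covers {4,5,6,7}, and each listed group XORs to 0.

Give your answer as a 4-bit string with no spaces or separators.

s1 (pos 1,3,5,7): 1⊕0⊕0⊕0 = 1
s2 (pos 2,3,6,7): 0⊕0⊕1⊕0 = 1
s4 (pos 4,5,6,7): 0⊕0⊕1⊕0 = 1
Syndrome s4…s1 = 111 → error at position 7.
Flip position 7: 1000010 → 1000011
Read data bits from positions 3,5,6,7: 0011

0011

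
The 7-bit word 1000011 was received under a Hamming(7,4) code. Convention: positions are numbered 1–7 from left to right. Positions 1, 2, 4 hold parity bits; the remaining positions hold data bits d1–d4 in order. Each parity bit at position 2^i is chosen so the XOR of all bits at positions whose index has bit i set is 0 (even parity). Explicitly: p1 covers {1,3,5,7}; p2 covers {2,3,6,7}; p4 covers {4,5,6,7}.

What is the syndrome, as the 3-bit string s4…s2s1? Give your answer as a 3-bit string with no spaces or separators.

s1 (pos 1,3,5,7): 1⊕0⊕0⊕1 = 0
s2 (pos 2,3,6,7): 0⊕0⊕1⊕1 = 0
s4 (pos 4,5,6,7): 0⊕0⊕1⊕1 = 0
Syndrome s4…s1 = 000 → no error.

000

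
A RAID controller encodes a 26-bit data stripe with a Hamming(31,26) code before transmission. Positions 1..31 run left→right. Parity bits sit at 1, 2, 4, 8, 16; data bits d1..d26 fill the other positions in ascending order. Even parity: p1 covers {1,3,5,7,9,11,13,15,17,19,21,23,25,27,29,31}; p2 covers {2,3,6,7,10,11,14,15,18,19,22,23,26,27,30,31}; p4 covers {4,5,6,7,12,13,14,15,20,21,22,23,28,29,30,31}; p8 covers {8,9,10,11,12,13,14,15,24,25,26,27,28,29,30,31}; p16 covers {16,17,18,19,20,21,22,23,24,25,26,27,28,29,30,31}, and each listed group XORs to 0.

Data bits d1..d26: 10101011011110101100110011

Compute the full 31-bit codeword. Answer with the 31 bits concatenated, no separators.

Place data at non-parity positions: p1 p2 1 p4 0 1 0 p8 1 0 1 1 0 1 1 p16 1 1 0 1 0 1 1 0 0 1 1 0 0 1 1
p1 (pos 1,3,5,7,9,11,13,15,17,19,21,23,25,27,29,31): XOR of data positions = 1⊕0⊕0⊕1⊕1⊕0⊕1⊕1⊕0⊕0⊕1⊕0⊕1⊕0⊕1 = 0
p2 (pos 2,3,6,7,10,11,14,15,18,19,22,23,26,27,30,31): XOR of data positions = 1⊕1⊕0⊕0⊕1⊕1⊕1⊕1⊕0⊕1⊕1⊕1⊕1⊕1⊕1 = 0
p4 (pos 4,5,6,7,12,13,14,15,20,21,22,23,28,29,30,31): XOR of data positions = 0⊕1⊕0⊕1⊕0⊕1⊕1⊕1⊕0⊕1⊕1⊕0⊕0⊕1⊕1 = 1
p8 (pos 8,9,10,11,12,13,14,15,24,25,26,27,28,29,30,31): XOR of data positions = 1⊕0⊕1⊕1⊕0⊕1⊕1⊕0⊕0⊕1⊕1⊕0⊕0⊕1⊕1 = 1
p16 (pos 16,17,18,19,20,21,22,23,24,25,26,27,28,29,30,31): XOR of data positions = 1⊕1⊕0⊕1⊕0⊕1⊕1⊕0⊕0⊕1⊕1⊕0⊕0⊕1⊕1 = 1
Codeword: 0011010110110111110101100110011

0011010110110111110101100110011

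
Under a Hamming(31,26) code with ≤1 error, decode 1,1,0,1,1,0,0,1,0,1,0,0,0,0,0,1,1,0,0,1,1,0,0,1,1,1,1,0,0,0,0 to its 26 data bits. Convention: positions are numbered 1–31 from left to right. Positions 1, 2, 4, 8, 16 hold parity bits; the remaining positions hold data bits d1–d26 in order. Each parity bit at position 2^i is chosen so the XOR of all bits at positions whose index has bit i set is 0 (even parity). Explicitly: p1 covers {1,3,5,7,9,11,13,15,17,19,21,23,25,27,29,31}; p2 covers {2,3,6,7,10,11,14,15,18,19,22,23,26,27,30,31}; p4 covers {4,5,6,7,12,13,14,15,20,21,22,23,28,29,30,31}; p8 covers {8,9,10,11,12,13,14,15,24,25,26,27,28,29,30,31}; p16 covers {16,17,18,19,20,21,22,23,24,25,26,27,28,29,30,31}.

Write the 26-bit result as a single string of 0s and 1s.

s1 (pos 1,3,5,7,9,11,13,15,17,19,21,23,25,27,29,31): 1⊕0⊕1⊕0⊕0⊕0⊕0⊕0⊕1⊕0⊕1⊕0⊕1⊕1⊕0⊕0 = 0
s2 (pos 2,3,6,7,10,11,14,15,18,19,22,23,26,27,30,31): 1⊕0⊕0⊕0⊕1⊕0⊕0⊕0⊕0⊕0⊕0⊕0⊕1⊕1⊕0⊕0 = 0
s4 (pos 4,5,6,7,12,13,14,15,20,21,22,23,28,29,30,31): 1⊕1⊕0⊕0⊕0⊕0⊕0⊕0⊕1⊕1⊕0⊕0⊕0⊕0⊕0⊕0 = 0
s8 (pos 8,9,10,11,12,13,14,15,24,25,26,27,28,29,30,31): 1⊕0⊕1⊕0⊕0⊕0⊕0⊕0⊕1⊕1⊕1⊕1⊕0⊕0⊕0⊕0 = 0
s16 (pos 16,17,18,19,20,21,22,23,24,25,26,27,28,29,30,31): 1⊕1⊕0⊕0⊕1⊕1⊕0⊕0⊕1⊕1⊕1⊕1⊕0⊕0⊕0⊕0 = 0
Syndrome s16…s1 = 00000 → no error.
Read data bits from positions 3,5,6,7,9,10,11,12,13,14,15,17,18,19,20,21,22,23,24,25,26,27,28,29,30,31: 01000100000100110011110000

01000100000100110011110000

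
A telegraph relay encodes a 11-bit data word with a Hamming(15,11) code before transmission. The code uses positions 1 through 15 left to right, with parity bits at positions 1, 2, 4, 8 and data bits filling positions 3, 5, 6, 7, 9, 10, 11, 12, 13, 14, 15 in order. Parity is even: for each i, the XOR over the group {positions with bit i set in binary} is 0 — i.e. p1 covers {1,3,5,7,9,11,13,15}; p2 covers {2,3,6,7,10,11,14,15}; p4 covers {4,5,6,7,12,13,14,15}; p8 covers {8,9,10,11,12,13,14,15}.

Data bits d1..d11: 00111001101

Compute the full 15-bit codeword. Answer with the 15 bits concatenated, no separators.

Place data at non-parity positions: p1 p2 0 p4 0 1 1 p8 1 0 0 1 1 0 1
p1 (pos 1,3,5,7,9,11,13,15): XOR of data positions = 0⊕0⊕1⊕1⊕0⊕1⊕1 = 0
p2 (pos 2,3,6,7,10,11,14,15): XOR of data positions = 0⊕1⊕1⊕0⊕0⊕0⊕1 = 1
p4 (pos 4,5,6,7,12,13,14,15): XOR of data positions = 0⊕1⊕1⊕1⊕1⊕0⊕1 = 1
p8 (pos 8,9,10,11,12,13,14,15): XOR of data positions = 1⊕0⊕0⊕1⊕1⊕0⊕1 = 0
Codeword: 010101101001101

010101101001101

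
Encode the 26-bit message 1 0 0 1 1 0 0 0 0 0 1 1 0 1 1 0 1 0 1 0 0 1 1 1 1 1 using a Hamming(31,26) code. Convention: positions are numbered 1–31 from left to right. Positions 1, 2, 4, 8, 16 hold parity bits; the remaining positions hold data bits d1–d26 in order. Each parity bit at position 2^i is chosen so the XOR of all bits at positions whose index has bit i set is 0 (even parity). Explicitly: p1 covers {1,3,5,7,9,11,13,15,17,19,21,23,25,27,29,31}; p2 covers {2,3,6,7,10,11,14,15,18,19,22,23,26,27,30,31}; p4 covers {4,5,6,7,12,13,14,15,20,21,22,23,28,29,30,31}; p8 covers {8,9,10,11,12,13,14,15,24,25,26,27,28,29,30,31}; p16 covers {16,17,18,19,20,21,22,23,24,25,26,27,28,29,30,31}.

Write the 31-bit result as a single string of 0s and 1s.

Place data at non-parity positions: p1 p2 1 p4 0 0 1 p8 1 0 0 0 0 0 1 p16 1 0 1 1 0 1 0 1 0 0 1 1 1 1 1
p1 (pos 1,3,5,7,9,11,13,15,17,19,21,23,25,27,29,31): XOR of data positions = 1⊕0⊕1⊕1⊕0⊕0⊕1⊕1⊕1⊕0⊕0⊕0⊕1⊕1⊕1 = 1
p2 (pos 2,3,6,7,10,11,14,15,18,19,22,23,26,27,30,31): XOR of data positions = 1⊕0⊕1⊕0⊕0⊕0⊕1⊕0⊕1⊕1⊕0⊕0⊕1⊕1⊕1 = 0
p4 (pos 4,5,6,7,12,13,14,15,20,21,22,23,28,29,30,31): XOR of data positions = 0⊕0⊕1⊕0⊕0⊕0⊕1⊕1⊕0⊕1⊕0⊕1⊕1⊕1⊕1 = 0
p8 (pos 8,9,10,11,12,13,14,15,24,25,26,27,28,29,30,31): XOR of data positions = 1⊕0⊕0⊕0⊕0⊕0⊕1⊕1⊕0⊕0⊕1⊕1⊕1⊕1⊕1 = 0
p16 (pos 16,17,18,19,20,21,22,23,24,25,26,27,28,29,30,31): XOR of data positions = 1⊕0⊕1⊕1⊕0⊕1⊕0⊕1⊕0⊕0⊕1⊕1⊕1⊕1⊕1 = 0
Codeword: 1010001010000010101101010011111

1010001010000010101101010011111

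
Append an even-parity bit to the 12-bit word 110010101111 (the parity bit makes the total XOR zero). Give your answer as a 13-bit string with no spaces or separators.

1100101011110

XOR of the 12 data bits: 1⊕1⊕0⊕0⊕1⊕0⊕1⊕0⊕1⊕1⊕1⊕1 = 0
Parity bit = 0 (so all 13 bits XOR to 0).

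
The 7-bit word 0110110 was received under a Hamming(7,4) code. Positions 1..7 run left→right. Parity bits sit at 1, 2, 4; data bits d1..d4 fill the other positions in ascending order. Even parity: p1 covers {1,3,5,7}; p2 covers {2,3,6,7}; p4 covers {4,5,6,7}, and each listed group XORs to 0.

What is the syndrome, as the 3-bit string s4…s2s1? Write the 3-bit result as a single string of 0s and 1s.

s1 (pos 1,3,5,7): 0⊕1⊕1⊕0 = 0
s2 (pos 2,3,6,7): 1⊕1⊕1⊕0 = 1
s4 (pos 4,5,6,7): 0⊕1⊕1⊕0 = 0
Syndrome s4…s1 = 010 → error at position 2.

010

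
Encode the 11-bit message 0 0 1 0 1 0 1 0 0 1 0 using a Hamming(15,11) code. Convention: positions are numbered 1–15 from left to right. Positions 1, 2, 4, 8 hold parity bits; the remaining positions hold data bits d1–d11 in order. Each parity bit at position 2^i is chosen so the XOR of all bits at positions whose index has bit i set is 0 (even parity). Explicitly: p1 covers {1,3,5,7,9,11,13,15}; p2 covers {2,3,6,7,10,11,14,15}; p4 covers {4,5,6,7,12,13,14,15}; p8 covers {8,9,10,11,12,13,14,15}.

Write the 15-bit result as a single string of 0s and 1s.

010001011010010

Place data at non-parity positions: p1 p2 0 p4 0 1 0 p8 1 0 1 0 0 1 0
p1 (pos 1,3,5,7,9,11,13,15): XOR of data positions = 0⊕0⊕0⊕1⊕1⊕0⊕0 = 0
p2 (pos 2,3,6,7,10,11,14,15): XOR of data positions = 0⊕1⊕0⊕0⊕1⊕1⊕0 = 1
p4 (pos 4,5,6,7,12,13,14,15): XOR of data positions = 0⊕1⊕0⊕0⊕0⊕1⊕0 = 0
p8 (pos 8,9,10,11,12,13,14,15): XOR of data positions = 1⊕0⊕1⊕0⊕0⊕1⊕0 = 1
Codeword: 010001011010010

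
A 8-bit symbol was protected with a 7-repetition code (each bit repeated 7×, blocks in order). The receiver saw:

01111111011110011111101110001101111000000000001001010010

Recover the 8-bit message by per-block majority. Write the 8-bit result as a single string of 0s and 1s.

11101000

Block 1 (0111111): 6 ones → 1
Block 2 (1011110): 5 ones → 1
Block 3 (0111111): 6 ones → 1
Block 4 (0111000): 3 ones → 0
Block 5 (1101111): 6 ones → 1
Block 6 (0000000): 0 ones → 0
Block 7 (0000100): 1 one → 0
Block 8 (1010010): 3 ones → 0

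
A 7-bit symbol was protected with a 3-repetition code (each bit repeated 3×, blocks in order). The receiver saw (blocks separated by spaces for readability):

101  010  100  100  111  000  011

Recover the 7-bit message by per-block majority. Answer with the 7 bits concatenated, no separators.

Block 1 (101): 2 ones → 1
Block 2 (010): 1 one → 0
Block 3 (100): 1 one → 0
Block 4 (100): 1 one → 0
Block 5 (111): 3 ones → 1
Block 6 (000): 0 ones → 0
Block 7 (011): 2 ones → 1

1000101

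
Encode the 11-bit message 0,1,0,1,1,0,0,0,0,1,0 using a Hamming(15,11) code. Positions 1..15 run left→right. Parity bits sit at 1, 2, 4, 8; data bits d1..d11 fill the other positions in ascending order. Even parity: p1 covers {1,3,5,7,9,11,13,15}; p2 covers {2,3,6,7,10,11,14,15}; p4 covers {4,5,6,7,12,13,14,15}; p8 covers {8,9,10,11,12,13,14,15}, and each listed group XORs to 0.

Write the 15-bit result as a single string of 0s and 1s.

Place data at non-parity positions: p1 p2 0 p4 1 0 1 p8 1 0 0 0 0 1 0
p1 (pos 1,3,5,7,9,11,13,15): XOR of data positions = 0⊕1⊕1⊕1⊕0⊕0⊕0 = 1
p2 (pos 2,3,6,7,10,11,14,15): XOR of data positions = 0⊕0⊕1⊕0⊕0⊕1⊕0 = 0
p4 (pos 4,5,6,7,12,13,14,15): XOR of data positions = 1⊕0⊕1⊕0⊕0⊕1⊕0 = 1
p8 (pos 8,9,10,11,12,13,14,15): XOR of data positions = 1⊕0⊕0⊕0⊕0⊕1⊕0 = 0
Codeword: 100110101000010

100110101000010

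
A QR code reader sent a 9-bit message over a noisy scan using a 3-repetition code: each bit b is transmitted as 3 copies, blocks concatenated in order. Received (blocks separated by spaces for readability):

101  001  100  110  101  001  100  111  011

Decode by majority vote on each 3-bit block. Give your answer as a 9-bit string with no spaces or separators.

Block 1 (101): 2 ones → 1
Block 2 (001): 1 one → 0
Block 3 (100): 1 one → 0
Block 4 (110): 2 ones → 1
Block 5 (101): 2 ones → 1
Block 6 (001): 1 one → 0
Block 7 (100): 1 one → 0
Block 8 (111): 3 ones → 1
Block 9 (011): 2 ones → 1

100110011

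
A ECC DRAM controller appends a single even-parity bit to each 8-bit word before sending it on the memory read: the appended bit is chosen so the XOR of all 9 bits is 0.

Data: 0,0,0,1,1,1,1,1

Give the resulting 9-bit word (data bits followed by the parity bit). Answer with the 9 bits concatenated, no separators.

XOR of the 8 data bits: 0⊕0⊕0⊕1⊕1⊕1⊕1⊕1 = 1
Parity bit = 1 (so all 9 bits XOR to 0).

000111111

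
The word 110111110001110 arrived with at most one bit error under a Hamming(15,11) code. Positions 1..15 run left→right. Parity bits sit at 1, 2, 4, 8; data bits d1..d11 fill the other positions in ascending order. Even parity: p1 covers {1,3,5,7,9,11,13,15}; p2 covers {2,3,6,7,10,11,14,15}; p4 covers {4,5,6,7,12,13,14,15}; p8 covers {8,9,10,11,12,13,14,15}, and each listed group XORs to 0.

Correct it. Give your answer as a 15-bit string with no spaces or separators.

s1 (pos 1,3,5,7,9,11,13,15): 1⊕0⊕1⊕1⊕0⊕0⊕1⊕0 = 0
s2 (pos 2,3,6,7,10,11,14,15): 1⊕0⊕1⊕1⊕0⊕0⊕1⊕0 = 0
s4 (pos 4,5,6,7,12,13,14,15): 1⊕1⊕1⊕1⊕1⊕1⊕1⊕0 = 1
s8 (pos 8,9,10,11,12,13,14,15): 1⊕0⊕0⊕0⊕1⊕1⊕1⊕0 = 0
Syndrome s8…s1 = 0100 → error at position 4.
Flip position 4: 110111110001110 → 110011110001110

110011110001110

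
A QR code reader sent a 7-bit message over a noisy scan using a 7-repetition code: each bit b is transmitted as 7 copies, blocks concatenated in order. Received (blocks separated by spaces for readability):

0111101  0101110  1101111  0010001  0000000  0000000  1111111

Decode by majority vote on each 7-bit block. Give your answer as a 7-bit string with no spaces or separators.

1110001

Block 1 (0111101): 5 ones → 1
Block 2 (0101110): 4 ones → 1
Block 3 (1101111): 6 ones → 1
Block 4 (0010001): 2 ones → 0
Block 5 (0000000): 0 ones → 0
Block 6 (0000000): 0 ones → 0
Block 7 (1111111): 7 ones → 1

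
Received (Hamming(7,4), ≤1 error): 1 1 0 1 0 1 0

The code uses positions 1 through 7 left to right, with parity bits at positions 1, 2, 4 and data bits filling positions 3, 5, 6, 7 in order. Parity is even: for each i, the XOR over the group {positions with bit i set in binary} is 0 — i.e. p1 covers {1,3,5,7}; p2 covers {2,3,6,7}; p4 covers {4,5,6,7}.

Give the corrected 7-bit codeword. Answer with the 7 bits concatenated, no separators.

s1 (pos 1,3,5,7): 1⊕0⊕0⊕0 = 1
s2 (pos 2,3,6,7): 1⊕0⊕1⊕0 = 0
s4 (pos 4,5,6,7): 1⊕0⊕1⊕0 = 0
Syndrome s4…s1 = 001 → error at position 1.
Flip position 1: 1101010 → 0101010

0101010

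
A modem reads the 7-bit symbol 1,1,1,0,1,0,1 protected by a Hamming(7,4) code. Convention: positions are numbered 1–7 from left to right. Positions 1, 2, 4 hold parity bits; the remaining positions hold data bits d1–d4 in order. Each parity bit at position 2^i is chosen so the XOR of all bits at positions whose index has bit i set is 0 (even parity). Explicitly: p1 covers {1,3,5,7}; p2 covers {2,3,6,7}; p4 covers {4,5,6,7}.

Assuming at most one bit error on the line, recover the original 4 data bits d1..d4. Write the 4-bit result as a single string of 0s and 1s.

s1 (pos 1,3,5,7): 1⊕1⊕1⊕1 = 0
s2 (pos 2,3,6,7): 1⊕1⊕0⊕1 = 1
s4 (pos 4,5,6,7): 0⊕1⊕0⊕1 = 0
Syndrome s4…s1 = 010 → error at position 2.
Flip position 2: 1110101 → 1010101
Read data bits from positions 3,5,6,7: 1101

1101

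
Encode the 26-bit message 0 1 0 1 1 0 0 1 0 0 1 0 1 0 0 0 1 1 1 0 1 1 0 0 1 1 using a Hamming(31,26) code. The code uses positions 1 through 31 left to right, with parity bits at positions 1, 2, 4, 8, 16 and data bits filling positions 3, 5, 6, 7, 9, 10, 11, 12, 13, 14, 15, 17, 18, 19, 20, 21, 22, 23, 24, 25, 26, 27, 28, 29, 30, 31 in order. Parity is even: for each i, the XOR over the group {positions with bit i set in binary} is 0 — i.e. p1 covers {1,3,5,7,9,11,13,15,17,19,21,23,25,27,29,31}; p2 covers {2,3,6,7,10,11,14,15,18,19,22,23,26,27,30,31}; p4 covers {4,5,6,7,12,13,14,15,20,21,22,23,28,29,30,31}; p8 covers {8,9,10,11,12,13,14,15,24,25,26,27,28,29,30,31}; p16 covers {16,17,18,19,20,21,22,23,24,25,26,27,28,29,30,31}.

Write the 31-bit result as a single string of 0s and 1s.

1100101010010010010001110110011

Place data at non-parity positions: p1 p2 0 p4 1 0 1 p8 1 0 0 1 0 0 1 p16 0 1 0 0 0 1 1 1 0 1 1 0 0 1 1
p1 (pos 1,3,5,7,9,11,13,15,17,19,21,23,25,27,29,31): XOR of data positions = 0⊕1⊕1⊕1⊕0⊕0⊕1⊕0⊕0⊕0⊕1⊕0⊕1⊕0⊕1 = 1
p2 (pos 2,3,6,7,10,11,14,15,18,19,22,23,26,27,30,31): XOR of data positions = 0⊕0⊕1⊕0⊕0⊕0⊕1⊕1⊕0⊕1⊕1⊕1⊕1⊕1⊕1 = 1
p4 (pos 4,5,6,7,12,13,14,15,20,21,22,23,28,29,30,31): XOR of data positions = 1⊕0⊕1⊕1⊕0⊕0⊕1⊕0⊕0⊕1⊕1⊕0⊕0⊕1⊕1 = 0
p8 (pos 8,9,10,11,12,13,14,15,24,25,26,27,28,29,30,31): XOR of data positions = 1⊕0⊕0⊕1⊕0⊕0⊕1⊕1⊕0⊕1⊕1⊕0⊕0⊕1⊕1 = 0
p16 (pos 16,17,18,19,20,21,22,23,24,25,26,27,28,29,30,31): XOR of data positions = 0⊕1⊕0⊕0⊕0⊕1⊕1⊕1⊕0⊕1⊕1⊕0⊕0⊕1⊕1 = 0
Codeword: 1100101010010010010001110110011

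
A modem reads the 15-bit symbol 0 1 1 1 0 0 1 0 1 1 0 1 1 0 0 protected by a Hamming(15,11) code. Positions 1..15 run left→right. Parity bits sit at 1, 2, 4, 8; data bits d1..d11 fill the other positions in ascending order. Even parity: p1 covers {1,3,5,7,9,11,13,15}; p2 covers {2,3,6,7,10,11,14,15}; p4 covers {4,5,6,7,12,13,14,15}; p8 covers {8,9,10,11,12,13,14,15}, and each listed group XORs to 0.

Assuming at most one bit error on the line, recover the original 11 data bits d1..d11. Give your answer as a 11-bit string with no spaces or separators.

10011101100

s1 (pos 1,3,5,7,9,11,13,15): 0⊕1⊕0⊕1⊕1⊕0⊕1⊕0 = 0
s2 (pos 2,3,6,7,10,11,14,15): 1⊕1⊕0⊕1⊕1⊕0⊕0⊕0 = 0
s4 (pos 4,5,6,7,12,13,14,15): 1⊕0⊕0⊕1⊕1⊕1⊕0⊕0 = 0
s8 (pos 8,9,10,11,12,13,14,15): 0⊕1⊕1⊕0⊕1⊕1⊕0⊕0 = 0
Syndrome s8…s1 = 0000 → no error.
Read data bits from positions 3,5,6,7,9,10,11,12,13,14,15: 10011101100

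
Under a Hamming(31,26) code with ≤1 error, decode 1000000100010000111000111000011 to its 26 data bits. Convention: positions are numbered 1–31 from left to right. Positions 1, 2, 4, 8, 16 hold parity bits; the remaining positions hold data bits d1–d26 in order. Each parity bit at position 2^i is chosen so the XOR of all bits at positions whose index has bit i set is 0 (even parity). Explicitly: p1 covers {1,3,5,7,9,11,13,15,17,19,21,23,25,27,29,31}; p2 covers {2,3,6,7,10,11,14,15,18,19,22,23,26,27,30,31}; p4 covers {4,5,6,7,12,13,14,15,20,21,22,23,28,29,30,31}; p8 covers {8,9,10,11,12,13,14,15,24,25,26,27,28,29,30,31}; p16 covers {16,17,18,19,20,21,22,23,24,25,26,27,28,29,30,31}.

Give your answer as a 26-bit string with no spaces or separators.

s1 (pos 1,3,5,7,9,11,13,15,17,19,21,23,25,27,29,31): 1⊕0⊕0⊕0⊕0⊕0⊕0⊕0⊕1⊕1⊕0⊕1⊕1⊕0⊕0⊕1 = 0
s2 (pos 2,3,6,7,10,11,14,15,18,19,22,23,26,27,30,31): 0⊕0⊕0⊕0⊕0⊕0⊕0⊕0⊕1⊕1⊕0⊕1⊕0⊕0⊕1⊕1 = 1
s4 (pos 4,5,6,7,12,13,14,15,20,21,22,23,28,29,30,31): 0⊕0⊕0⊕0⊕1⊕0⊕0⊕0⊕0⊕0⊕0⊕1⊕0⊕0⊕1⊕1 = 0
s8 (pos 8,9,10,11,12,13,14,15,24,25,26,27,28,29,30,31): 1⊕0⊕0⊕0⊕1⊕0⊕0⊕0⊕1⊕1⊕0⊕0⊕0⊕0⊕1⊕1 = 0
s16 (pos 16,17,18,19,20,21,22,23,24,25,26,27,28,29,30,31): 0⊕1⊕1⊕1⊕0⊕0⊕0⊕1⊕1⊕1⊕0⊕0⊕0⊕0⊕1⊕1 = 0
Syndrome s16…s1 = 00010 → error at position 2.
Flip position 2: 1000000100010000111000111000011 → 1100000100010000111000111000011
Read data bits from positions 3,5,6,7,9,10,11,12,13,14,15,17,18,19,20,21,22,23,24,25,26,27,28,29,30,31: 00000001000111000111000011

00000001000111000111000011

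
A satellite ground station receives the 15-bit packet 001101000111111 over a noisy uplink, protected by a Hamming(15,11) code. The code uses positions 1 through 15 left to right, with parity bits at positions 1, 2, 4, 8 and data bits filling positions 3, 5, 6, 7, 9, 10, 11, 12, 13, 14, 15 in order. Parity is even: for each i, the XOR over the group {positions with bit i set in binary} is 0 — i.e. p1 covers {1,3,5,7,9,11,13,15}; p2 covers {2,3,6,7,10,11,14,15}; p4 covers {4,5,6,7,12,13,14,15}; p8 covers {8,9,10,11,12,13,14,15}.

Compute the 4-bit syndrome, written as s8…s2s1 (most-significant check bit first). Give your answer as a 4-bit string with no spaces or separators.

0000

s1 (pos 1,3,5,7,9,11,13,15): 0⊕1⊕0⊕0⊕0⊕1⊕1⊕1 = 0
s2 (pos 2,3,6,7,10,11,14,15): 0⊕1⊕1⊕0⊕1⊕1⊕1⊕1 = 0
s4 (pos 4,5,6,7,12,13,14,15): 1⊕0⊕1⊕0⊕1⊕1⊕1⊕1 = 0
s8 (pos 8,9,10,11,12,13,14,15): 0⊕0⊕1⊕1⊕1⊕1⊕1⊕1 = 0
Syndrome s8…s1 = 0000 → no error.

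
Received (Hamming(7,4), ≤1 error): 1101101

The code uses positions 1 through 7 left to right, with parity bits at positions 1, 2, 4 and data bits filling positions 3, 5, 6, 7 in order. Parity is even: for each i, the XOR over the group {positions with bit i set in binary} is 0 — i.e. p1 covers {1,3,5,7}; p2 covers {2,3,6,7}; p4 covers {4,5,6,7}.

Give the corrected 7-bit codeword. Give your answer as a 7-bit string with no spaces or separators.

1101001

s1 (pos 1,3,5,7): 1⊕0⊕1⊕1 = 1
s2 (pos 2,3,6,7): 1⊕0⊕0⊕1 = 0
s4 (pos 4,5,6,7): 1⊕1⊕0⊕1 = 1
Syndrome s4…s1 = 101 → error at position 5.
Flip position 5: 1101101 → 1101001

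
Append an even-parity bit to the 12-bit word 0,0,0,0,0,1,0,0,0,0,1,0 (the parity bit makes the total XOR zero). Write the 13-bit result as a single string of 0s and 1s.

0000010000100

XOR of the 12 data bits: 0⊕0⊕0⊕0⊕0⊕1⊕0⊕0⊕0⊕0⊕1⊕0 = 0
Parity bit = 0 (so all 13 bits XOR to 0).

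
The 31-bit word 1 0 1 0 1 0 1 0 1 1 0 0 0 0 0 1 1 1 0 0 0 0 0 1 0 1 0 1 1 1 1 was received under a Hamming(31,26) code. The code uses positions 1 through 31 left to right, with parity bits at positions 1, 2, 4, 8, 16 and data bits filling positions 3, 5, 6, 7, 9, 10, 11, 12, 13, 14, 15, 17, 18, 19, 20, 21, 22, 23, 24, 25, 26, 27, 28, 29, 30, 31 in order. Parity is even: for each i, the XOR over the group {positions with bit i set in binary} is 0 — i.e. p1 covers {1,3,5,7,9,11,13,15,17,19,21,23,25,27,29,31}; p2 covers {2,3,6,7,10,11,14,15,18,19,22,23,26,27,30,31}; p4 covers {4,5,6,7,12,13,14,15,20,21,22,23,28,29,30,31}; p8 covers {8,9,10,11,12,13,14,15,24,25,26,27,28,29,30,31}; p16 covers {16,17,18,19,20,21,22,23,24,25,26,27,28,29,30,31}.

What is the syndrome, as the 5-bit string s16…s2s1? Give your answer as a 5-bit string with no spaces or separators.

s1 (pos 1,3,5,7,9,11,13,15,17,19,21,23,25,27,29,31): 1⊕1⊕1⊕1⊕1⊕0⊕0⊕0⊕1⊕0⊕0⊕0⊕0⊕0⊕1⊕1 = 0
s2 (pos 2,3,6,7,10,11,14,15,18,19,22,23,26,27,30,31): 0⊕1⊕0⊕1⊕1⊕0⊕0⊕0⊕1⊕0⊕0⊕0⊕1⊕0⊕1⊕1 = 1
s4 (pos 4,5,6,7,12,13,14,15,20,21,22,23,28,29,30,31): 0⊕1⊕0⊕1⊕0⊕0⊕0⊕0⊕0⊕0⊕0⊕0⊕1⊕1⊕1⊕1 = 0
s8 (pos 8,9,10,11,12,13,14,15,24,25,26,27,28,29,30,31): 0⊕1⊕1⊕0⊕0⊕0⊕0⊕0⊕1⊕0⊕1⊕0⊕1⊕1⊕1⊕1 = 0
s16 (pos 16,17,18,19,20,21,22,23,24,25,26,27,28,29,30,31): 1⊕1⊕1⊕0⊕0⊕0⊕0⊕0⊕1⊕0⊕1⊕0⊕1⊕1⊕1⊕1 = 1
Syndrome s16…s1 = 10010 → error at position 18.

10010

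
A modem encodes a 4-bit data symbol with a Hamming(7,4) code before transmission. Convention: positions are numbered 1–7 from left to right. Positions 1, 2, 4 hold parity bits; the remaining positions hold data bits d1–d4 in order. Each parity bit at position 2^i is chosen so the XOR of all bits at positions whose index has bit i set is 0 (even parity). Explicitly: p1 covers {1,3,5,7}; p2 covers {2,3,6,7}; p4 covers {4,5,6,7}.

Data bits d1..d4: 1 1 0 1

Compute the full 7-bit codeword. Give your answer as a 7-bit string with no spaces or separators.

1010101

Place data at non-parity positions: p1 p2 1 p4 1 0 1
p1 (pos 1,3,5,7): XOR of data positions = 1⊕1⊕1 = 1
p2 (pos 2,3,6,7): XOR of data positions = 1⊕0⊕1 = 0
p4 (pos 4,5,6,7): XOR of data positions = 1⊕0⊕1 = 0
Codeword: 1010101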